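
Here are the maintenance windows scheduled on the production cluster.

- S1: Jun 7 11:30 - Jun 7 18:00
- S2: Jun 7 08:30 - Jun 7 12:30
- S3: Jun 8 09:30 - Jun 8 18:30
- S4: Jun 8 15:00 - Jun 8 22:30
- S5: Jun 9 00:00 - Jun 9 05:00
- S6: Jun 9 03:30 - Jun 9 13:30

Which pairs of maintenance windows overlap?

Sorted by start: S2, S1, S3, S4, S5, S6.
S1 starts before S2 ends → S2 and S1 overlap.
S3 starts after S2 ends — done with S2.
S3 starts after S1 ends — done with S1.
S4 starts before S3 ends → S3 and S4 overlap.
S5 starts after S3 ends — done with S3.
S5 starts after S4 ends — done with S4.
S6 starts before S5 ends → S5 and S6 overlap.

S1 & S2, S3 & S4, S5 & S6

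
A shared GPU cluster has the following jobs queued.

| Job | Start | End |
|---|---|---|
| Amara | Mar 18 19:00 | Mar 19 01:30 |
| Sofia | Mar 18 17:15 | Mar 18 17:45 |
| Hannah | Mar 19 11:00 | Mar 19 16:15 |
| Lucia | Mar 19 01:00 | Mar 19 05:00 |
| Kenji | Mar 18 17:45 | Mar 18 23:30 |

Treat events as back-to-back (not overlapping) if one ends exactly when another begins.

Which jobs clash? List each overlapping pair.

Sorted by start: Sofia, Kenji, Amara, Lucia, Hannah.
Kenji starts exactly when Sofia ends (back-to-back, no overlap), so Sofia has no further overlaps.
Amara starts before Kenji ends → Kenji and Amara overlap.
Lucia starts after Kenji ends, so Kenji has no further overlaps.
Lucia starts before Amara ends → Amara and Lucia overlap.
Hannah starts after Amara ends.
Hannah starts after Lucia ends.

Amara & Kenji, Amara & Lucia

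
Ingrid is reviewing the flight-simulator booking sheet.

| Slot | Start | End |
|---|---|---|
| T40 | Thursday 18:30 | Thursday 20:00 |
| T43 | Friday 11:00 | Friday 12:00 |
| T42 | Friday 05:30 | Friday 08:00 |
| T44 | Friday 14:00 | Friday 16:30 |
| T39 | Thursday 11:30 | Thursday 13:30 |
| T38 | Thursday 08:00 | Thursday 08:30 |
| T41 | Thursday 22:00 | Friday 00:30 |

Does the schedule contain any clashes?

Sorted by start: T38, T39, T40, T41, T42, T43, T44.
T39 starts after T38 ends — done with T38.
T40 starts after T39 ends — done with T39.
T41 starts after T40 ends — done with T40.
T42 starts after T41 ends — done with T41.
T43 starts after T42 ends — done with T42.
T44 starts after T43 ends.
Every pair is clear; the schedule has no overlaps.

No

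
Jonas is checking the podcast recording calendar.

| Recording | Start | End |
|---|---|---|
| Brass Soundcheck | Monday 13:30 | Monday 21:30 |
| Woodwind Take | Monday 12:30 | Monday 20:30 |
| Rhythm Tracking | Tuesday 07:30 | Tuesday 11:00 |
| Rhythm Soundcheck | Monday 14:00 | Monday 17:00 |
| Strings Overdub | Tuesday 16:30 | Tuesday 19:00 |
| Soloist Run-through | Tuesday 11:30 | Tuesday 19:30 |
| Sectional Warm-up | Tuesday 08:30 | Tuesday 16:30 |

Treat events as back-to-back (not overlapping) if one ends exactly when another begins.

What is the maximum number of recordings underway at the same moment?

Walk through starts and ends in time order (an end at T is processed before a start at T):
Monday 12:30 start Woodwind Take → 1
Monday 13:30 start Brass Soundcheck → 2
Monday 14:00 start Rhythm Soundcheck → 3
Monday 17:00 end Rhythm Soundcheck → 2
Monday 20:30 end Woodwind Take → 1
Monday 21:30 end Brass Soundcheck → 0
Tuesday 07:30 start Rhythm Tracking → 1
Tuesday 08:30 start Sectional Warm-up → 2
Tuesday 11:00 end Rhythm Tracking → 1
Tuesday 11:30 start Soloist Run-through → 2
Tuesday 16:30 end Sectional Warm-up → 1
Tuesday 16:30 start Strings Overdub → 2
Tuesday 19:00 end Strings Overdub → 1
Tuesday 19:30 end Soloist Run-through → 0
Peak is 3, at Monday 14:00 (Brass Soundcheck, Rhythm Soundcheck, Woodwind Take).

3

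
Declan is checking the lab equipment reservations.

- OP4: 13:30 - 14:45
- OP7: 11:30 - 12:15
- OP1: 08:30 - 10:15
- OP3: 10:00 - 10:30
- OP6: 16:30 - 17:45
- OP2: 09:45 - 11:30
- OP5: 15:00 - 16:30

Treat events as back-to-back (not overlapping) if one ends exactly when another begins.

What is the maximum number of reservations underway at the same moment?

3

Sweep the timeline, counting +1 at each start and −1 at each end (ends before starts at a tie):
08:30 start OP1 → 1
09:45 start OP2 → 2
10:00 start OP3 → 3
10:15 end OP1 → 2
10:30 end OP3 → 1
11:30 end OP2 → 0
11:30 start OP7 → 1
12:15 end OP7 → 0
13:30 start OP4 → 1
14:45 end OP4 → 0
15:00 start OP5 → 1
16:30 end OP5 → 0
16:30 start OP6 → 1
17:45 end OP6 → 0
Peak is 3, at 10:00 (OP1, OP2, OP3).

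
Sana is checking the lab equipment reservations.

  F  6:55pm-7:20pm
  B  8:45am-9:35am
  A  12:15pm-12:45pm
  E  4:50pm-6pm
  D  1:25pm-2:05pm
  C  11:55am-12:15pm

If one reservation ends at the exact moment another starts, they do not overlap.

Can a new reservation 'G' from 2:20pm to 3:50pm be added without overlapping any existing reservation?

Yes — the slot is free

B: ends 9:35am at or before G starts 2:20pm → clear.
C: ends 12:15pm at or before G starts 2:20pm → clear.
A: ends 12:45pm at or before G starts 2:20pm → clear.
D: ends 2:05pm at or before G starts 2:20pm → clear.
E: starts 4:50pm at or after G ends 3:50pm → clear.
F: starts 6:55pm at or after G ends 3:50pm → clear.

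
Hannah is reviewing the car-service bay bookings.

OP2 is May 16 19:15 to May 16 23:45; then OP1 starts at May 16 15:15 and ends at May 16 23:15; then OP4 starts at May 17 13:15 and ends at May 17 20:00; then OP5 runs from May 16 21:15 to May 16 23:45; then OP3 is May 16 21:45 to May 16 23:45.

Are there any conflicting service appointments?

Sorted by start: OP1, OP2, OP5, OP3, OP4.
OP2 starts before OP1 ends → OP1 and OP2 overlap.
That's a conflict, so the schedule is not conflict-free.

Yes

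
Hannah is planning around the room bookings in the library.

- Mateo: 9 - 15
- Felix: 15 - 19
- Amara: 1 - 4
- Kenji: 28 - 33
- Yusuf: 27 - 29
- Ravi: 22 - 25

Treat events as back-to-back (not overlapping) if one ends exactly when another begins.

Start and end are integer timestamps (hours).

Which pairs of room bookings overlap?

Sorted by start: Amara, Mateo, Felix, Ravi, Yusuf, Kenji.
Mateo starts after Amara ends — done with Amara.
Felix starts exactly when Mateo ends (back-to-back, no overlap) — done with Mateo.
Ravi starts after Felix ends — done with Felix.
Yusuf starts after Ravi ends — done with Ravi.
Kenji starts before Yusuf ends → Yusuf and Kenji overlap.

Kenji & Yusuf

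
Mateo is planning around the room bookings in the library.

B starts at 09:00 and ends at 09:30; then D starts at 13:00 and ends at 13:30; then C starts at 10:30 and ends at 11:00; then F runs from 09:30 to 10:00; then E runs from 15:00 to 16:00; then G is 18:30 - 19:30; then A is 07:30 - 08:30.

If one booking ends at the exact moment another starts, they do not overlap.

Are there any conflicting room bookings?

Sorted by start: A, B, F, C, D, E, G.
B starts after A ends, so A has no further overlaps.
F starts exactly when B ends (back-to-back, no overlap), so B has no further overlaps.
C starts after F ends, so F has no further overlaps.
D starts after C ends, so C has no further overlaps.
E starts after D ends, so D has no further overlaps.
G starts after E ends.
Every pair is clear; the schedule has no overlaps.

No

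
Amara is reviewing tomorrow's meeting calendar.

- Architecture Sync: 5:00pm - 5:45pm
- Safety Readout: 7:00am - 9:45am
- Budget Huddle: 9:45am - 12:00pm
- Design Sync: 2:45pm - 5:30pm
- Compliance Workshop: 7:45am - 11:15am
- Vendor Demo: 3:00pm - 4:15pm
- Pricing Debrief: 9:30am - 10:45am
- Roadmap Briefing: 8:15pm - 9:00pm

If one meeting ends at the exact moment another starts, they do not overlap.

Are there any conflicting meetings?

Two intervals overlap when each starts before the other ends.
Sorted by start: Safety Readout, Compliance Workshop, Pricing Debrief, Budget Huddle, Design Sync, Vendor Demo, Architecture Sync, Roadmap Briefing.
Compliance Workshop starts before Safety Readout ends → Safety Readout and Compliance Workshop overlap.
That's a conflict, so the schedule is not conflict-free.

Yes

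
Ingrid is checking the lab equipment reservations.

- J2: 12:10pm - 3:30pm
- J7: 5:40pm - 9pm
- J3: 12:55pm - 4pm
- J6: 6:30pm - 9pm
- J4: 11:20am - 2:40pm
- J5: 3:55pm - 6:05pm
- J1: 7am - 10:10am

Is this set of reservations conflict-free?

Sorted by start: J1, J4, J2, J3, J5, J7, J6.
J4 starts after J1 ends, so J1 has no further overlaps.
J2 starts before J4 ends → J4 and J2 overlap.
That's a conflict, so the schedule is not conflict-free.

No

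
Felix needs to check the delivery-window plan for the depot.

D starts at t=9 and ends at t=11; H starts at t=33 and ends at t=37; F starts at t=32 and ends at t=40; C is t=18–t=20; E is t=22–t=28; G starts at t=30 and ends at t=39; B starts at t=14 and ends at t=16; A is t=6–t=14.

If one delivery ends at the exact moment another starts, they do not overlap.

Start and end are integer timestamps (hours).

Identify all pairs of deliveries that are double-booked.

A & D, F & G, F & H, G & H

Sorted by start: A, D, B, C, E, G, F, H.
D starts before A ends → A and D overlap.
B starts exactly when A ends (back-to-back, no overlap), so A has no further overlaps.
B starts after D ends, so D has no further overlaps.
C starts after B ends, so B has no further overlaps.
E starts after C ends, so C has no further overlaps.
G starts after E ends, so E has no further overlaps.
F starts before G ends → G and F overlap.
H starts before G ends → G and H overlap.
H starts before F ends → F and H overlap.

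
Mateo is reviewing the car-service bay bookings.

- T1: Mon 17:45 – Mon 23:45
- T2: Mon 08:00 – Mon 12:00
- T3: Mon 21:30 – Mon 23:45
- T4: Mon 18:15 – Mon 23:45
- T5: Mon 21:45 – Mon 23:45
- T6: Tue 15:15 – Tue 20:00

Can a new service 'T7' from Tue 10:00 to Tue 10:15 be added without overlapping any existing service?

Yes — the slot is free

T2: ends Mon 12:00 at or before T7 starts Tue 10:00 → clear.
T1: ends Mon 23:45 at or before T7 starts Tue 10:00 → clear.
T4: ends Mon 23:45 at or before T7 starts Tue 10:00 → clear.
T3: ends Mon 23:45 at or before T7 starts Tue 10:00 → clear.
T5: ends Mon 23:45 at or before T7 starts Tue 10:00 → clear.
T6: starts Tue 15:15 at or after T7 ends Tue 10:15 → clear.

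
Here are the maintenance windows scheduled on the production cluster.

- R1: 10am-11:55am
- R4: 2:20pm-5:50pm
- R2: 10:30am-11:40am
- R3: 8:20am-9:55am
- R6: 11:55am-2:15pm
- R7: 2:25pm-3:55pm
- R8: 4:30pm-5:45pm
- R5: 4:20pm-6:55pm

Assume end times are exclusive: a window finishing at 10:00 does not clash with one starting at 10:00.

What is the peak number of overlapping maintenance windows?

3

Sort all start/end points and keep a running count:
8:20am start R3 → 1
9:55am end R3 → 0
10am start R1 → 1
10:30am start R2 → 2
11:40am end R2 → 1
11:55am end R1 → 0
11:55am start R6 → 1
2:15pm end R6 → 0
2:20pm start R4 → 1
2:25pm start R7 → 2
3:55pm end R7 → 1
4:20pm start R5 → 2
4:30pm start R8 → 3
5:45pm end R8 → 2
5:50pm end R4 → 1
6:55pm end R5 → 0
Peak is 3, at 4:30pm (R4, R5, R8).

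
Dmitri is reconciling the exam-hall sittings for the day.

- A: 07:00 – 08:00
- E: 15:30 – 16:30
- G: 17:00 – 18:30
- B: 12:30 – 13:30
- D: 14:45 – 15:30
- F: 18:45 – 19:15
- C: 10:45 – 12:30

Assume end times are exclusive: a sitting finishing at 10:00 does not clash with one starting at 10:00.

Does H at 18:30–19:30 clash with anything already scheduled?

A: ends 08:00 at or before H starts 18:30 → clear.
C: ends 12:30 at or before H starts 18:30 → clear.
B: ends 13:30 at or before H starts 18:30 → clear.
D: ends 15:30 at or before H starts 18:30 → clear.
E: ends 16:30 at or before H starts 18:30 → clear.
G: ends 18:30 at or before H starts 18:30 → clear.
F: starts 18:45 before H ends 19:30, and ends 19:15 after H starts 18:30 → overlap.
H overlaps F.

Yes — it overlaps F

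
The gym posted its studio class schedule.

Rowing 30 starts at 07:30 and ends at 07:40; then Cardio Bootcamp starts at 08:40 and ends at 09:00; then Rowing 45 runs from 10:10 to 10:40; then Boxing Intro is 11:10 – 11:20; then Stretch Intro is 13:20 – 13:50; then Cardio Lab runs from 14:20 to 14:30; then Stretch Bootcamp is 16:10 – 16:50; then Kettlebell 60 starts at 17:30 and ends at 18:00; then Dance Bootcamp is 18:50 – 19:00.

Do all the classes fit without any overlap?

Sorted by start: Rowing 30, Cardio Bootcamp, Rowing 45, Boxing Intro, Stretch Intro, Cardio Lab, Stretch Bootcamp, Kettlebell 60, Dance Bootcamp.
Cardio Bootcamp starts after Rowing 30 ends, so nothing later overlaps Rowing 30 either.
Rowing 45 starts after Cardio Bootcamp ends, so nothing later overlaps Cardio Bootcamp either.
Boxing Intro starts after Rowing 45 ends, so nothing later overlaps Rowing 45 either.
Stretch Intro starts after Boxing Intro ends, so nothing later overlaps Boxing Intro either.
Cardio Lab starts after Stretch Intro ends, so nothing later overlaps Stretch Intro either.
Stretch Bootcamp starts after Cardio Lab ends, so nothing later overlaps Cardio Lab either.
Kettlebell 60 starts after Stretch Bootcamp ends, so nothing later overlaps Stretch Bootcamp either.
Dance Bootcamp starts after Kettlebell 60 ends.
Every pair is clear; the schedule has no overlaps.

Yes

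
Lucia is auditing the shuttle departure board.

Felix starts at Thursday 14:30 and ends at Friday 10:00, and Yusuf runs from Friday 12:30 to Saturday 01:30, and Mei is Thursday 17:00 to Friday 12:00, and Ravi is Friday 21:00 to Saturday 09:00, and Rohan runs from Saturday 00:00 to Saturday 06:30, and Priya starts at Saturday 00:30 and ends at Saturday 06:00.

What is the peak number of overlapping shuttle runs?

Sort all start/end points and keep a running count:
Thursday 14:30 start Felix → 1
Thursday 17:00 start Mei → 2
Friday 10:00 end Felix → 1
Friday 12:00 end Mei → 0
Friday 12:30 start Yusuf → 1
Friday 21:00 start Ravi → 2
Saturday 00:00 start Rohan → 3
Saturday 00:30 start Priya → 4
Saturday 01:30 end Yusuf → 3
Saturday 06:00 end Priya → 2
Saturday 06:30 end Rohan → 1
Saturday 09:00 end Ravi → 0
Peak is 4, at Saturday 00:30 (Priya, Ravi, Rohan, Yusuf).

4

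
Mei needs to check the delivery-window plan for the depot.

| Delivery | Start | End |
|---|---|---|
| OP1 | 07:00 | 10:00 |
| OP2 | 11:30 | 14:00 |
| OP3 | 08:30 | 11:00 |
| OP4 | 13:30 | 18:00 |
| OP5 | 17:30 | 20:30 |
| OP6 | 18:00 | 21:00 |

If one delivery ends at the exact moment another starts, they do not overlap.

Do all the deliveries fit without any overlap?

Sorted by start: OP1, OP3, OP2, OP4, OP5, OP6.
OP3 starts before OP1 ends → OP1 and OP3 overlap.
That's a conflict, so the schedule is not conflict-free.

No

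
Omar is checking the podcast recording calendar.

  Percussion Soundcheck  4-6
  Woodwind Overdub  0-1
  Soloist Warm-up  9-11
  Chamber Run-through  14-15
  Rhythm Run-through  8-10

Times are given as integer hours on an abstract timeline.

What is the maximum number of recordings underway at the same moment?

Sort all start/end points and keep a running count:
0 start Woodwind Overdub → 1
1 end Woodwind Overdub → 0
4 start Percussion Soundcheck → 1
6 end Percussion Soundcheck → 0
8 start Rhythm Run-through → 1
9 start Soloist Warm-up → 2
10 end Rhythm Run-through → 1
11 end Soloist Warm-up → 0
14 start Chamber Run-through → 1
15 end Chamber Run-through → 0
Peak is 2, at 9 (Rhythm Run-through, Soloist Warm-up).

2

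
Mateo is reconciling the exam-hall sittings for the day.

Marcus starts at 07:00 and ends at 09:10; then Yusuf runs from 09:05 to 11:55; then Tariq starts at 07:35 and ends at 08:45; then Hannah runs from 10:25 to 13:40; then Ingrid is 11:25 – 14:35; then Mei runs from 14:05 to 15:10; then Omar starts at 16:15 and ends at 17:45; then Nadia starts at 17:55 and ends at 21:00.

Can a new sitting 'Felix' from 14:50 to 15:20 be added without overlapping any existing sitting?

No — it overlaps Mei

Marcus: ends 09:10 at or before Felix starts 14:50 → clear.
Tariq: ends 08:45 at or before Felix starts 14:50 → clear.
Yusuf: ends 11:55 at or before Felix starts 14:50 → clear.
Hannah: ends 13:40 at or before Felix starts 14:50 → clear.
Ingrid: ends 14:35 at or before Felix starts 14:50 → clear.
Mei: starts 14:05 before Felix ends 15:20, and ends 15:10 after Felix starts 14:50 → overlap.
Omar: starts 16:15 at or after Felix ends 15:20 → clear.
Nadia: starts 17:55 at or after Felix ends 15:20 → clear.
Felix overlaps Mei.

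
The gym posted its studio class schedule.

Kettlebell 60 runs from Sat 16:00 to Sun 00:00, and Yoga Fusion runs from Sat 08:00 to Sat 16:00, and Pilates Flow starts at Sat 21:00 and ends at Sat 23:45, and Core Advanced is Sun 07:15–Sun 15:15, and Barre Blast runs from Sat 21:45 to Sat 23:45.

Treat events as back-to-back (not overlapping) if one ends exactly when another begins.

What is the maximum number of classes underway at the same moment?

Sort all start/end points and keep a running count:
Sat 08:00 start Yoga Fusion → 1
Sat 16:00 end Yoga Fusion → 0
Sat 16:00 start Kettlebell 60 → 1
Sat 21:00 start Pilates Flow → 2
Sat 21:45 start Barre Blast → 3
Sat 23:45 end Barre Blast → 2
Sat 23:45 end Pilates Flow → 1
Sun 00:00 end Kettlebell 60 → 0
Sun 07:15 start Core Advanced → 1
Sun 15:15 end Core Advanced → 0
Peak is 3, at Sat 21:45 (Barre Blast, Kettlebell 60, Pilates Flow).

3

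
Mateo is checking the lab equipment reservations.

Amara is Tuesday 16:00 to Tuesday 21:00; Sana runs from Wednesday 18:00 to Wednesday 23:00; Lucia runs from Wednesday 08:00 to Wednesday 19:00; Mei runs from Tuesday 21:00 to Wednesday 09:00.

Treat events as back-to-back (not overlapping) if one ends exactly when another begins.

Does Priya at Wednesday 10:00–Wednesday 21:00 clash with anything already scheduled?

Amara: ends Tuesday 21:00 at or before Priya starts Wednesday 10:00 → clear.
Mei: ends Wednesday 09:00 at or before Priya starts Wednesday 10:00 → clear.
Lucia: starts Wednesday 08:00 before Priya ends Wednesday 21:00, and ends Wednesday 19:00 after Priya starts Wednesday 10:00 → overlap.
Sana: starts Wednesday 18:00 before Priya ends Wednesday 21:00, and ends Wednesday 23:00 after Priya starts Wednesday 10:00 → overlap.
Priya overlaps Lucia, Sana.

Yes — it overlaps Lucia, Sana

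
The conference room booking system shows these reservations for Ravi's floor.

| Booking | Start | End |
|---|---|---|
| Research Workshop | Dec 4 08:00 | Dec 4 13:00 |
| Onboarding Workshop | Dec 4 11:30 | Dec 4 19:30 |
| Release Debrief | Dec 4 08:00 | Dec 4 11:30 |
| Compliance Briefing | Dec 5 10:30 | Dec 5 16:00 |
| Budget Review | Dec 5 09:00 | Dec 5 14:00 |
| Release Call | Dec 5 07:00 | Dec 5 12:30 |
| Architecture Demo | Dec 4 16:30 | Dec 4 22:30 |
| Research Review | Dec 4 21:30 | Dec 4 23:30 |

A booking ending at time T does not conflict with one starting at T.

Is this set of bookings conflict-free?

Sorted by start: Research Workshop, Release Debrief, Onboarding Workshop, Architecture Demo, Research Review, Release Call, Budget Review, Compliance Briefing.
Release Debrief starts before Research Workshop ends → Research Workshop and Release Debrief overlap.
That's a conflict, so the schedule is not conflict-free.

No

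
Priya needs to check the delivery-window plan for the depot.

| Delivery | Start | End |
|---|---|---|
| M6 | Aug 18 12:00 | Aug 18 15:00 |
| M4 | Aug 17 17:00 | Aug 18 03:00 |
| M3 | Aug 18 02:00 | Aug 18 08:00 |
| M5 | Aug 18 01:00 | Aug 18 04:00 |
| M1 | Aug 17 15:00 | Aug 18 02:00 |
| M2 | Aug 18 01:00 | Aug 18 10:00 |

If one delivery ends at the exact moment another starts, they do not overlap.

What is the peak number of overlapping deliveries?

4

Sweep the timeline, counting +1 at each start and −1 at each end (ends before starts at a tie):
Aug 17 15:00 start M1 → 1
Aug 17 17:00 start M4 → 2
Aug 18 01:00 start M2 → 3
Aug 18 01:00 start M5 → 4
Aug 18 02:00 end M1 → 3
Aug 18 02:00 start M3 → 4
Aug 18 03:00 end M4 → 3
Aug 18 04:00 end M5 → 2
Aug 18 08:00 end M3 → 1
Aug 18 10:00 end M2 → 0
Aug 18 12:00 start M6 → 1
Aug 18 15:00 end M6 → 0
Peak is 4, at Aug 18 01:00 (M1, M2, M4, M5).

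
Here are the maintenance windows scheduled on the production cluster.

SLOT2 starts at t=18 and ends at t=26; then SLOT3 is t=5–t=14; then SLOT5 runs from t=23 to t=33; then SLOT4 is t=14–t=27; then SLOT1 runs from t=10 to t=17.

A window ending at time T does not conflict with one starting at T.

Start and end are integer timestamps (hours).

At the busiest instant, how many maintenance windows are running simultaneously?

3

Walk through starts and ends in time order (an end at T is processed before a start at T):
t=5 start SLOT3 → 1
t=10 start SLOT1 → 2
t=14 end SLOT3 → 1
t=14 start SLOT4 → 2
t=17 end SLOT1 → 1
t=18 start SLOT2 → 2
t=23 start SLOT5 → 3
t=26 end SLOT2 → 2
t=27 end SLOT4 → 1
t=33 end SLOT5 → 0
Peak is 3, at t=23 (SLOT2, SLOT4, SLOT5).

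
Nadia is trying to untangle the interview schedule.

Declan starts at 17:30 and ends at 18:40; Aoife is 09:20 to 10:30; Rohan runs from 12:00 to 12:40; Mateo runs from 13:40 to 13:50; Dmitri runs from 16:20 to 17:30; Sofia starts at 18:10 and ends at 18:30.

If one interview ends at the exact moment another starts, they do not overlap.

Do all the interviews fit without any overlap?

No

Sorted by start: Aoife, Rohan, Mateo, Dmitri, Declan, Sofia.
Rohan starts after Aoife ends — done with Aoife.
Mateo starts after Rohan ends — done with Rohan.
Dmitri starts after Mateo ends — done with Mateo.
Declan starts exactly when Dmitri ends (back-to-back, no overlap) — done with Dmitri.
Sofia starts before Declan ends → Declan and Sofia overlap.
That's a conflict, so the schedule is not conflict-free.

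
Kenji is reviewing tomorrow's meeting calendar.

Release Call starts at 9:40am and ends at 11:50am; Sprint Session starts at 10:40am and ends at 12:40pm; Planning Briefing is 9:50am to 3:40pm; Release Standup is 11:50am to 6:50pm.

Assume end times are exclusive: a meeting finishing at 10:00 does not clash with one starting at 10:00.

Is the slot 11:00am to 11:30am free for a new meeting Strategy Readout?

Release Call: starts 9:40am before Strategy Readout ends 11:30am, and ends 11:50am after Strategy Readout starts 11:00am → overlap.
Planning Briefing: starts 9:50am before Strategy Readout ends 11:30am, and ends 3:40pm after Strategy Readout starts 11:00am → overlap.
Sprint Session: starts 10:40am before Strategy Readout ends 11:30am, and ends 12:40pm after Strategy Readout starts 11:00am → overlap.
Release Standup: starts 11:50am at or after Strategy Readout ends 11:30am → clear.
Strategy Readout overlaps Planning Briefing, Sprint Session, Release Call.

No — it overlaps Planning Briefing, Release Call, Sprint Session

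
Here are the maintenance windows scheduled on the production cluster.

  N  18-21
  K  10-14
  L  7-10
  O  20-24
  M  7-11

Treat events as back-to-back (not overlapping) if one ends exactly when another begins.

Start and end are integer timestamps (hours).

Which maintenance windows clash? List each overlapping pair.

Sorted by start: L, M, K, N, O.
M starts before L ends → L and M overlap.
K starts exactly when L ends (back-to-back, no overlap), so L has no further overlaps.
K starts before M ends → M and K overlap.
N starts after M ends, so M has no further overlaps.
N starts after K ends, so K has no further overlaps.
O starts before N ends → N and O overlap.

K & M, L & M, N & O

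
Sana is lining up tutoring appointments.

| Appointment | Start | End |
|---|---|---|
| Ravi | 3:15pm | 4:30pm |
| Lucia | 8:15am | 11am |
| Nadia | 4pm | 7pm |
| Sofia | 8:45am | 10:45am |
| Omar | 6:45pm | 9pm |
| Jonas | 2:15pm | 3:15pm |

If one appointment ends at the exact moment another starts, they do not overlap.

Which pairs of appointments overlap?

Sorted by start: Lucia, Sofia, Jonas, Ravi, Nadia, Omar.
Sofia starts before Lucia ends → Lucia and Sofia overlap.
Jonas starts after Lucia ends, so nothing later overlaps Lucia either.
Jonas starts after Sofia ends, so nothing later overlaps Sofia either.
Ravi starts exactly when Jonas ends (back-to-back, no overlap), so nothing later overlaps Jonas either.
Nadia starts before Ravi ends → Ravi and Nadia overlap.
Omar starts after Ravi ends.
Omar starts before Nadia ends → Nadia and Omar overlap.

Lucia & Sofia, Nadia & Omar, Nadia & Ravi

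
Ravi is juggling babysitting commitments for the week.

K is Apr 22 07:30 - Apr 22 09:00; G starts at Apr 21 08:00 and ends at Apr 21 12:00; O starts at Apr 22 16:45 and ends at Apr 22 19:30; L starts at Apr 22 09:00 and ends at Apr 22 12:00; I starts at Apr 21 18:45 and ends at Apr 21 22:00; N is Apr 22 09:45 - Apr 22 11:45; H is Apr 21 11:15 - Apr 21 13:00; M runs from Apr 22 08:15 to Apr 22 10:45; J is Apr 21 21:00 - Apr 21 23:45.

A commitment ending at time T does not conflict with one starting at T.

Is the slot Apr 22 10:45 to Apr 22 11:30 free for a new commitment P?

G: ends Apr 21 12:00 at or before P starts Apr 22 10:45 → clear.
H: ends Apr 21 13:00 at or before P starts Apr 22 10:45 → clear.
I: ends Apr 21 22:00 at or before P starts Apr 22 10:45 → clear.
J: ends Apr 21 23:45 at or before P starts Apr 22 10:45 → clear.
K: ends Apr 22 09:00 at or before P starts Apr 22 10:45 → clear.
M: ends Apr 22 10:45 at or before P starts Apr 22 10:45 → clear.
L: starts Apr 22 09:00 before P ends Apr 22 11:30, and ends Apr 22 12:00 after P starts Apr 22 10:45 → overlap.
N: starts Apr 22 09:45 before P ends Apr 22 11:30, and ends Apr 22 11:45 after P starts Apr 22 10:45 → overlap.
O: starts Apr 22 16:45 at or after P ends Apr 22 11:30 → clear.
P overlaps L, N.

No — it overlaps L, N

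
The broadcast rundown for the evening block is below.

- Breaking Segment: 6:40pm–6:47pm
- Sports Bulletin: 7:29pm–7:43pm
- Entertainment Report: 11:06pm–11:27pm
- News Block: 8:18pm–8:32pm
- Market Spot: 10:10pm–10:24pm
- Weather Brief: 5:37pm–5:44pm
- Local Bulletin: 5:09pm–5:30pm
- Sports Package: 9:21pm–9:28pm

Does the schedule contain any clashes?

No

Check each pair: they overlap iff neither finishes before the other starts.
Sorted by start: Local Bulletin, Weather Brief, Breaking Segment, Sports Bulletin, News Block, Sports Package, Market Spot, Entertainment Report.
Weather Brief starts after Local Bulletin ends, so Local Bulletin has no further overlaps.
Breaking Segment starts after Weather Brief ends, so Weather Brief has no further overlaps.
Sports Bulletin starts after Breaking Segment ends, so Breaking Segment has no further overlaps.
News Block starts after Sports Bulletin ends, so Sports Bulletin has no further overlaps.
Sports Package starts after News Block ends, so News Block has no further overlaps.
Market Spot starts after Sports Package ends, so Sports Package has no further overlaps.
Entertainment Report starts after Market Spot ends.
Every pair is clear; the schedule has no overlaps.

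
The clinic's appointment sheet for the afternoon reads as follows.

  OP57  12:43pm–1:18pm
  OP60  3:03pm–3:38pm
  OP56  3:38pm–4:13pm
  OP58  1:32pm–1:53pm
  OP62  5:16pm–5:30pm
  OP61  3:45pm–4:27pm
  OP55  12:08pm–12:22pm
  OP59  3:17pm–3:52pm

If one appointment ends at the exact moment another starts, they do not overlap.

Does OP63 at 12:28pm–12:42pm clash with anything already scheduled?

OP55: ends 12:22pm at or before OP63 starts 12:28pm → clear.
OP57: starts 12:43pm at or after OP63 ends 12:42pm → clear.
OP58: starts 1:32pm at or after OP63 ends 12:42pm → clear.
OP60: starts 3:03pm at or after OP63 ends 12:42pm → clear.
OP59: starts 3:17pm at or after OP63 ends 12:42pm → clear.
OP56: starts 3:38pm at or after OP63 ends 12:42pm → clear.
OP61: starts 3:45pm at or after OP63 ends 12:42pm → clear.
OP62: starts 5:16pm at or after OP63 ends 12:42pm → clear.

No — it doesn't clash with anything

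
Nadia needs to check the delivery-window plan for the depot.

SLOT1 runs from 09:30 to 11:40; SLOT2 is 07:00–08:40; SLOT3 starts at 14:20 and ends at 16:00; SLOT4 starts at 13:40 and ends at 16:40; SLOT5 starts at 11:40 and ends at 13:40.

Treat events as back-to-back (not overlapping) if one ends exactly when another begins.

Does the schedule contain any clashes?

Yes

Sorted by start: SLOT2, SLOT1, SLOT5, SLOT4, SLOT3.
SLOT1 starts after SLOT2 ends; SLOT2 is clear from here.
SLOT5 starts exactly when SLOT1 ends (back-to-back, no overlap); SLOT1 is clear from here.
SLOT4 starts exactly when SLOT5 ends (back-to-back, no overlap); SLOT5 is clear from here.
SLOT3 starts before SLOT4 ends → SLOT4 and SLOT3 overlap.
That's a conflict, so the schedule is not conflict-free.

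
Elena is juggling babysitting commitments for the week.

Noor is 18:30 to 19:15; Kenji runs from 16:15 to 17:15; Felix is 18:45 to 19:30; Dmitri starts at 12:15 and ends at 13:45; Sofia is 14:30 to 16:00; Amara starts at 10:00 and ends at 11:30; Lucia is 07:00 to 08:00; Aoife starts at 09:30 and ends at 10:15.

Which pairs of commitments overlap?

Amara & Aoife, Felix & Noor

Sorted by start: Lucia, Aoife, Amara, Dmitri, Sofia, Kenji, Noor, Felix.
Aoife starts after Lucia ends, so nothing later overlaps Lucia either.
Amara starts before Aoife ends → Aoife and Amara overlap.
Dmitri starts after Aoife ends, so nothing later overlaps Aoife either.
Dmitri starts after Amara ends, so nothing later overlaps Amara either.
Sofia starts after Dmitri ends, so nothing later overlaps Dmitri either.
Kenji starts after Sofia ends, so nothing later overlaps Sofia either.
Noor starts after Kenji ends, so nothing later overlaps Kenji either.
Felix starts before Noor ends → Noor and Felix overlap.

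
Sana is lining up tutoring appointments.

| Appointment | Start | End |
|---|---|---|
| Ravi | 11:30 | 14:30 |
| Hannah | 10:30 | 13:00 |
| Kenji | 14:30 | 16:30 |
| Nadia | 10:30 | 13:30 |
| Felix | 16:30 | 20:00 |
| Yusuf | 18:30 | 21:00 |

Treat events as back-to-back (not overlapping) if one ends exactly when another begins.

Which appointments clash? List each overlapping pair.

Felix & Yusuf, Hannah & Nadia, Hannah & Ravi, Nadia & Ravi

Sorted by start: Hannah, Nadia, Ravi, Kenji, Felix, Yusuf.
Nadia starts before Hannah ends → Hannah and Nadia overlap.
Ravi starts before Hannah ends → Hannah and Ravi overlap.
Kenji starts after Hannah ends — done with Hannah.
Ravi starts before Nadia ends → Nadia and Ravi overlap.
Kenji starts after Nadia ends — done with Nadia.
Kenji starts exactly when Ravi ends (back-to-back, no overlap) — done with Ravi.
Felix starts exactly when Kenji ends (back-to-back, no overlap) — done with Kenji.
Yusuf starts before Felix ends → Felix and Yusuf overlap.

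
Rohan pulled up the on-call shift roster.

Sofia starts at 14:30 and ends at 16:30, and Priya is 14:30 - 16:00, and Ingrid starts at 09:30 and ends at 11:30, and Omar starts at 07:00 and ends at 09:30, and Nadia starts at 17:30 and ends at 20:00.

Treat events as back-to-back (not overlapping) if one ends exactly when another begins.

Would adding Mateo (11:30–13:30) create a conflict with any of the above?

No — it doesn't clash with anything

Omar: ends 09:30 at or before Mateo starts 11:30 → clear.
Ingrid: ends 11:30 at or before Mateo starts 11:30 → clear.
Priya: starts 14:30 at or after Mateo ends 13:30 → clear.
Sofia: starts 14:30 at or after Mateo ends 13:30 → clear.
Nadia: starts 17:30 at or after Mateo ends 13:30 → clear.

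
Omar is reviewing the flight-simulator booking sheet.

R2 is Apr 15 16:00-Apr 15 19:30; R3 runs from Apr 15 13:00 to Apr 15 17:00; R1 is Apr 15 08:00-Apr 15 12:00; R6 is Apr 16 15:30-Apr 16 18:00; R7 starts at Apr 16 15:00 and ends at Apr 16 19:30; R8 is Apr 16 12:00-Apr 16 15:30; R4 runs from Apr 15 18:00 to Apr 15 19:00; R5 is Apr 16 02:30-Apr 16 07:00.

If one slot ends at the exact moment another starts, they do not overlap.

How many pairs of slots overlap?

Sorted by start: R1, R3, R2, R4, R5, R8, R7, R6.
R3 starts after R1 ends, so nothing later overlaps R1 either.
R2 starts before R3 ends → R3 and R2 overlap.
R4 starts after R3 ends, so nothing later overlaps R3 either.
R4 starts before R2 ends → R2 and R4 overlap.
R5 starts after R2 ends, so nothing later overlaps R2 either.
R5 starts after R4 ends, so nothing later overlaps R4 either.
R8 starts after R5 ends, so nothing later overlaps R5 either.
R7 starts before R8 ends → R8 and R7 overlap.
R6 starts exactly when R8 ends (back-to-back, no overlap).
R6 starts before R7 ends → R7 and R6 overlap.
Overlapping pairs: R2 & R3, R2 & R4, R6 & R7, R7 & R8 — 4 in total.

4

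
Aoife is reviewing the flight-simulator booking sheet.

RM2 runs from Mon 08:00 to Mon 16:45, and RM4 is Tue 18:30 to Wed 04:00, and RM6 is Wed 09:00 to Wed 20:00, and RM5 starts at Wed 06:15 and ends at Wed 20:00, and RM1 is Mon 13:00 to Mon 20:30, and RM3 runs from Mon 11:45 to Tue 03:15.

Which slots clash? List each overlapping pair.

Sorted by start: RM2, RM3, RM1, RM4, RM5, RM6.
RM3 starts before RM2 ends → RM2 and RM3 overlap.
RM1 starts before RM2 ends → RM2 and RM1 overlap.
RM4 starts after RM2 ends — done with RM2.
RM1 starts before RM3 ends → RM3 and RM1 overlap.
RM4 starts after RM3 ends — done with RM3.
RM4 starts after RM1 ends — done with RM1.
RM5 starts after RM4 ends — done with RM4.
RM6 starts before RM5 ends → RM5 and RM6 overlap.

RM1 & RM2, RM1 & RM3, RM2 & RM3, RM5 & RM6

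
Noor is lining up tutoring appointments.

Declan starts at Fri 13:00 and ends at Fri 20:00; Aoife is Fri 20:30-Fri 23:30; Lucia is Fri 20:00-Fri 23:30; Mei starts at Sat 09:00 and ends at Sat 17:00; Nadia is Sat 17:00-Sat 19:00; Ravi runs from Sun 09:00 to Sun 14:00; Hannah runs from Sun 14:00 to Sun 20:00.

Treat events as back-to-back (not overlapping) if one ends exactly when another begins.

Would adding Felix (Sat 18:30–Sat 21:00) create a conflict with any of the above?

Yes — it overlaps Nadia

Declan: ends Fri 20:00 at or before Felix starts Sat 18:30 → clear.
Lucia: ends Fri 23:30 at or before Felix starts Sat 18:30 → clear.
Aoife: ends Fri 23:30 at or before Felix starts Sat 18:30 → clear.
Mei: ends Sat 17:00 at or before Felix starts Sat 18:30 → clear.
Nadia: starts Sat 17:00 before Felix ends Sat 21:00, and ends Sat 19:00 after Felix starts Sat 18:30 → overlap.
Ravi: starts Sun 09:00 at or after Felix ends Sat 21:00 → clear.
Hannah: starts Sun 14:00 at or after Felix ends Sat 21:00 → clear.
Felix overlaps Nadia.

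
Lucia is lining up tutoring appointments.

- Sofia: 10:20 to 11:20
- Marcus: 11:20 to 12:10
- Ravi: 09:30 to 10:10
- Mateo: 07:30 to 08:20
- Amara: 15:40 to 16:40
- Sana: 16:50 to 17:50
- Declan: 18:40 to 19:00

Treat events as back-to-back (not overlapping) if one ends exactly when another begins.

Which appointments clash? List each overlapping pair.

Two intervals overlap when each starts before the other ends.
Sorted by start: Mateo, Ravi, Sofia, Marcus, Amara, Sana, Declan.
Ravi starts after Mateo ends; Mateo is clear from here.
Sofia starts after Ravi ends; Ravi is clear from here.
Marcus starts exactly when Sofia ends (back-to-back, no overlap); Sofia is clear from here.
Amara starts after Marcus ends; Marcus is clear from here.
Sana starts after Amara ends; Amara is clear from here.
Declan starts after Sana ends.

no conflicts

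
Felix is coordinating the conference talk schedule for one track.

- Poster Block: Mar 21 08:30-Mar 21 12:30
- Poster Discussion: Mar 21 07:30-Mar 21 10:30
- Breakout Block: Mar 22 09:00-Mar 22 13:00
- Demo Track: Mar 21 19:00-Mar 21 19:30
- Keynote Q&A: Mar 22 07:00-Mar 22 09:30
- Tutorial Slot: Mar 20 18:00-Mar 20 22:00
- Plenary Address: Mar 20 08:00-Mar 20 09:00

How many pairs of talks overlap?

Sorted by start: Plenary Address, Tutorial Slot, Poster Discussion, Poster Block, Demo Track, Keynote Q&A, Breakout Block.
Tutorial Slot starts after Plenary Address ends, so nothing later overlaps Plenary Address either.
Poster Discussion starts after Tutorial Slot ends, so nothing later overlaps Tutorial Slot either.
Poster Block starts before Poster Discussion ends → Poster Discussion and Poster Block overlap.
Demo Track starts after Poster Discussion ends, so nothing later overlaps Poster Discussion either.
Demo Track starts after Poster Block ends, so nothing later overlaps Poster Block either.
Keynote Q&A starts after Demo Track ends, so nothing later overlaps Demo Track either.
Breakout Block starts before Keynote Q&A ends → Keynote Q&A and Breakout Block overlap.
Overlapping pairs: Breakout Block & Keynote Q&A, Poster Block & Poster Discussion — 2 in total.

2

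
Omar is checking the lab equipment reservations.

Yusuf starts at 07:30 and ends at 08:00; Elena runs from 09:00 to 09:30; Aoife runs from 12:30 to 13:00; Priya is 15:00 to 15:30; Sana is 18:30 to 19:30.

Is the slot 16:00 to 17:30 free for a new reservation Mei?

Yes — the slot is free

Yusuf: ends 08:00 at or before Mei starts 16:00 → clear.
Elena: ends 09:30 at or before Mei starts 16:00 → clear.
Aoife: ends 13:00 at or before Mei starts 16:00 → clear.
Priya: ends 15:30 at or before Mei starts 16:00 → clear.
Sana: starts 18:30 at or after Mei ends 17:30 → clear.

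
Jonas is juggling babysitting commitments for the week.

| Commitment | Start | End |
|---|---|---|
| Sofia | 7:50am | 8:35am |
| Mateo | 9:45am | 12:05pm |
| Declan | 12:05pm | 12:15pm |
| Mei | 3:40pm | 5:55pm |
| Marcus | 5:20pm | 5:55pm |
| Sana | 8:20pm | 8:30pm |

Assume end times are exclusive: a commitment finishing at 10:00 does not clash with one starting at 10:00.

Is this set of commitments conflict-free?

No

Sorted by start: Sofia, Mateo, Declan, Mei, Marcus, Sana.
Mateo starts after Sofia ends, so Sofia has no further overlaps.
Declan starts exactly when Mateo ends (back-to-back, no overlap), so Mateo has no further overlaps.
Mei starts after Declan ends, so Declan has no further overlaps.
Marcus starts before Mei ends → Mei and Marcus overlap.
That's a conflict, so the schedule is not conflict-free.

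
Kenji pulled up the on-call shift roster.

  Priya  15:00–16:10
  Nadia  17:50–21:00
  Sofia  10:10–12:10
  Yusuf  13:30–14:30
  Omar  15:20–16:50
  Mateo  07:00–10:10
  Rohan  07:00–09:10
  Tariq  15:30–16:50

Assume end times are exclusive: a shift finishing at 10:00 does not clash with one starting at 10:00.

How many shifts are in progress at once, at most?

3

Walk through starts and ends in time order (an end at T is processed before a start at T):
07:00 start Mateo → 1
07:00 start Rohan → 2
09:10 end Rohan → 1
10:10 end Mateo → 0
10:10 start Sofia → 1
12:10 end Sofia → 0
13:30 start Yusuf → 1
14:30 end Yusuf → 0
15:00 start Priya → 1
15:20 start Omar → 2
15:30 start Tariq → 3
16:10 end Priya → 2
16:50 end Omar → 1
16:50 end Tariq → 0
17:50 start Nadia → 1
21:00 end Nadia → 0
Peak is 3, at 15:30 (Omar, Priya, Tariq).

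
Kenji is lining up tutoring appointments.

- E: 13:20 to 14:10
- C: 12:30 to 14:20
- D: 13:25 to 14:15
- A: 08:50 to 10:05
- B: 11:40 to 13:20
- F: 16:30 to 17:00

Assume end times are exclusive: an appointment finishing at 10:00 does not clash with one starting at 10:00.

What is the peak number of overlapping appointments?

Sweep the timeline, counting +1 at each start and −1 at each end (ends before starts at a tie):
08:50 start A → 1
10:05 end A → 0
11:40 start B → 1
12:30 start C → 2
13:20 end B → 1
13:20 start E → 2
13:25 start D → 3
14:10 end E → 2
14:15 end D → 1
14:20 end C → 0
16:30 start F → 1
17:00 end F → 0
Peak is 3, at 13:25 (C, D, E).

3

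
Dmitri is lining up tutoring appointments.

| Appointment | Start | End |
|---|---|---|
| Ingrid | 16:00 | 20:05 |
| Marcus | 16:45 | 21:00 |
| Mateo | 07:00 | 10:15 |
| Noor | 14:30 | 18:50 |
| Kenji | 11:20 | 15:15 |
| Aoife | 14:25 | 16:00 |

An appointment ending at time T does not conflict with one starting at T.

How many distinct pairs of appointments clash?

Sorted by start: Mateo, Kenji, Aoife, Noor, Ingrid, Marcus.
Kenji starts after Mateo ends, so Mateo has no further overlaps.
Aoife starts before Kenji ends → Kenji and Aoife overlap.
Noor starts before Kenji ends → Kenji and Noor overlap.
Ingrid starts after Kenji ends, so Kenji has no further overlaps.
Noor starts before Aoife ends → Aoife and Noor overlap.
Ingrid starts exactly when Aoife ends (back-to-back, no overlap), so Aoife has no further overlaps.
Ingrid starts before Noor ends → Noor and Ingrid overlap.
Marcus starts before Noor ends → Noor and Marcus overlap.
Marcus starts before Ingrid ends → Ingrid and Marcus overlap.
Overlapping pairs: Aoife & Kenji, Aoife & Noor, Ingrid & Marcus, Ingrid & Noor, Kenji & Noor, Marcus & Noor — 6 in total.

6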